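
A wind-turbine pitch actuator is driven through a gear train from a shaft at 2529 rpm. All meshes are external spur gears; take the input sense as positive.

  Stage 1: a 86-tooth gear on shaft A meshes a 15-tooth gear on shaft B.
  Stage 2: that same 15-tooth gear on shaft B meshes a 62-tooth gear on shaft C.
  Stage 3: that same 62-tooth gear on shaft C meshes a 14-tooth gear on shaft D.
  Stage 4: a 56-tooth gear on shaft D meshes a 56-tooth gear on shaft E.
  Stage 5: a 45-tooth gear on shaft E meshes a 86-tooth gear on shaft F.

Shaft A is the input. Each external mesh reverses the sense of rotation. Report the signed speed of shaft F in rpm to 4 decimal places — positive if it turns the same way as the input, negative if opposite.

-8128.9286 rpm (opposite to input, |ω| = 8128.9286 rpm)

Stage 1 [86T→15T]: ω = 2529.0000×86/15 = 14499.6000 rpm, dir flips to −; running = −14499.6000
Stage 2 [15T→62T]: ω = 14499.6000×15/62 = 3507.9677 rpm, dir flips to +; running = +3507.9677
Stage 3 [62T→14T]: ω = 3507.9677×62/14 = 15535.2857 rpm, dir flips to −; running = −15535.2857
Stage 4 [56T→56T]: ω = 15535.2857×56/56 = 15535.2857 rpm, dir flips to +; running = +15535.2857
Stage 5 [45T→86T]: ω = 15535.2857×45/86 = 8128.9286 rpm, dir flips to −; running = −8128.9286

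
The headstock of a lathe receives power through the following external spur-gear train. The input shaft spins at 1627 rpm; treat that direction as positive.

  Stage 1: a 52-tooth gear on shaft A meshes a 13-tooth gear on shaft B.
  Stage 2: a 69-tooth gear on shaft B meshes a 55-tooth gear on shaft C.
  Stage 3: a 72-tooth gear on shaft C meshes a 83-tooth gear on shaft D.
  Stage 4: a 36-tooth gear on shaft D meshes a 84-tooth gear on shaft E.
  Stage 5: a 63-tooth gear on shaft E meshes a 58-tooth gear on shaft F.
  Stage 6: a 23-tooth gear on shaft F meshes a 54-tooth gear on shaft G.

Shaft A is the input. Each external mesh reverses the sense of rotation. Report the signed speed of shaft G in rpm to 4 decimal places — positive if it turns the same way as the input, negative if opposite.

Stage 1 [52T→13T]: ω = 1627.0000×52/13 = 6508.0000 rpm, dir flips to −; running = −6508.0000
Stage 2 [69T→55T]: ω = 6508.0000×69/55 = 8164.5818 rpm, dir flips to +; running = +8164.5818
Stage 3 [72T→83T]: ω = 8164.5818×72/83 = 7082.5288 rpm, dir flips to −; running = −7082.5288
Stage 4 [36T→84T]: ω = 7082.5288×36/84 = 3035.3695 rpm, dir flips to +; running = +3035.3695
Stage 5 [63T→58T]: ω = 3035.3695×63/58 = 3297.0393 rpm, dir flips to −; running = −3297.0393
Stage 6 [23T→54T]: ω = 3297.0393×23/54 = 1404.2945 rpm, dir flips to +; running = +1404.2945

+1404.2945 rpm (same as input, |ω| = 1404.2945 rpm)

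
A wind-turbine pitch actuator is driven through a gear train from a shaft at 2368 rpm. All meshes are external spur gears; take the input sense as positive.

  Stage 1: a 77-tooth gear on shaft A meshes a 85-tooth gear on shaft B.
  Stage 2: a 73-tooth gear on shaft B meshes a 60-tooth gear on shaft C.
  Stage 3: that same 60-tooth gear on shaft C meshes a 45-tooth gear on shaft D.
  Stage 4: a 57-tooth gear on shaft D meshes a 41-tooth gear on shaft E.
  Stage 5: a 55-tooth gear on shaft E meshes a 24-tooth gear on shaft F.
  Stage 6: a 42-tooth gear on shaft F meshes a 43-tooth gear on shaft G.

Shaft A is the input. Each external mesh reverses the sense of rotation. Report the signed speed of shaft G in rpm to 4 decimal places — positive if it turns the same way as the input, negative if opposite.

+10828.9694 rpm (same as input, |ω| = 10828.9694 rpm)

Stage 1 [77T→85T]: ω = 2368.0000×77/85 = 2145.1294 rpm, dir flips to −; running = −2145.1294
Stage 2 [73T→60T]: ω = 2145.1294×73/60 = 2609.9075 rpm, dir flips to +; running = +2609.9075
Stage 3 [60T→45T]: ω = 2609.9075×60/45 = 3479.8766 rpm, dir flips to −; running = −3479.8766
Stage 4 [57T→41T]: ω = 3479.8766×57/41 = 4837.8772 rpm, dir flips to +; running = +4837.8772
Stage 5 [55T→24T]: ω = 4837.8772×55/24 = 11086.8020 rpm, dir flips to −; running = −11086.8020
Stage 6 [42T→43T]: ω = 11086.8020×42/43 = 10828.9694 rpm, dir flips to +; running = +10828.9694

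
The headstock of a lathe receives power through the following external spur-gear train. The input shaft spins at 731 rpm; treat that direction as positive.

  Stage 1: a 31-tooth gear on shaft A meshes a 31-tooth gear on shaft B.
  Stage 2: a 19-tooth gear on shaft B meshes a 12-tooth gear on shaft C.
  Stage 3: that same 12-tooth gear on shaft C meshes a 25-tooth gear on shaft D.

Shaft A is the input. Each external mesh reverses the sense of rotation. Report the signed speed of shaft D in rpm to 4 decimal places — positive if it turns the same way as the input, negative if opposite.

-555.5600 rpm (opposite to input, |ω| = 555.5600 rpm)

Stage 1 [31T→31T]: ω = 731.0000×31/31 = 731.0000 rpm, dir flips to −; running = −731.0000
Stage 2 [19T→12T]: ω = 731.0000×19/12 = 1157.4167 rpm, dir flips to +; running = +1157.4167
Stage 3 [12T→25T]: ω = 1157.4167×12/25 = 555.5600 rpm, dir flips to −; running = −555.5600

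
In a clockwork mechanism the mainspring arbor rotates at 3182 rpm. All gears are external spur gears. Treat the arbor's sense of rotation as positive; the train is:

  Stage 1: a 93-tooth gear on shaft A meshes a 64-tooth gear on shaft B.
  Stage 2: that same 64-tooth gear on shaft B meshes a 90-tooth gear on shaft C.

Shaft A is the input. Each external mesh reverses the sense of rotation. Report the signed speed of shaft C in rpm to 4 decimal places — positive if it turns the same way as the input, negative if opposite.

Stage 1 [93T→64T]: ω = 3182.0000×93/64 = 4623.8438 rpm, dir flips to −; running = −4623.8438
Stage 2 [64T→90T]: ω = 4623.8438×64/90 = 3288.0667 rpm, dir flips to +; running = +3288.0667

+3288.0667 rpm (same as input, |ω| = 3288.0667 rpm)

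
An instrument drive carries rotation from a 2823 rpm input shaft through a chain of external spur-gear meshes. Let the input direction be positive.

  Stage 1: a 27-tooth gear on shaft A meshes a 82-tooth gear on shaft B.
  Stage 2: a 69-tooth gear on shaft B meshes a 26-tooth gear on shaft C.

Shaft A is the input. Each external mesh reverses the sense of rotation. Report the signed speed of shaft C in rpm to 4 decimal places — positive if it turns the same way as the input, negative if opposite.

+2466.8147 rpm (same as input, |ω| = 2466.8147 rpm)

Stage 1 [27T→82T]: ω = 2823.0000×27/82 = 929.5244 rpm, dir flips to −; running = −929.5244
Stage 2 [69T→26T]: ω = 929.5244×69/26 = 2466.8147 rpm, dir flips to +; running = +2466.8147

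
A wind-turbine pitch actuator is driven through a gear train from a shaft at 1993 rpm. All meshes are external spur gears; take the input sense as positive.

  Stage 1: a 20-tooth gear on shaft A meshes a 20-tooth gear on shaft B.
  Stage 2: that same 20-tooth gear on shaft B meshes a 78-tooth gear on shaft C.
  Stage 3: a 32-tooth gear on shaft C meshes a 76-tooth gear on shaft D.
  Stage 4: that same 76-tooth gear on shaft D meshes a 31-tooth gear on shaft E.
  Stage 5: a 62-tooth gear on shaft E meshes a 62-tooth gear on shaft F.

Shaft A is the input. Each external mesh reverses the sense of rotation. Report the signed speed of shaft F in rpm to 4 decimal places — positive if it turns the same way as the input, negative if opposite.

Stage 1 [20T→20T]: ω = 1993.0000×20/20 = 1993.0000 rpm, dir flips to −; running = −1993.0000
Stage 2 [20T→78T]: ω = 1993.0000×20/78 = 511.0256 rpm, dir flips to +; running = +511.0256
Stage 3 [32T→76T]: ω = 511.0256×32/76 = 215.1687 rpm, dir flips to −; running = −215.1687
Stage 4 [76T→31T]: ω = 215.1687×76/31 = 527.5103 rpm, dir flips to +; running = +527.5103
Stage 5 [62T→62T]: ω = 527.5103×62/62 = 527.5103 rpm, dir flips to −; running = −527.5103

-527.5103 rpm (opposite to input, |ω| = 527.5103 rpm)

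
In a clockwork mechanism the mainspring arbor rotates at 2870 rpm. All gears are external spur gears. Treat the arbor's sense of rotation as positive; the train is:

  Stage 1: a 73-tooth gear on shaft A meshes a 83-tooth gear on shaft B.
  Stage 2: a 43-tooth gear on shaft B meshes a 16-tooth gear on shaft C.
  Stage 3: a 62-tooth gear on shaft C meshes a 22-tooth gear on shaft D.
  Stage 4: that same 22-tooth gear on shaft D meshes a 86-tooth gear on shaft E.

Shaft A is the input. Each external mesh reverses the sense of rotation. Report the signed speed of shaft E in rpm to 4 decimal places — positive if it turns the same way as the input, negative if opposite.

+4890.6702 rpm (same as input, |ω| = 4890.6702 rpm)

Stage 1 [73T→83T]: ω = 2870.0000×73/83 = 2524.2169 rpm, dir flips to −; running = −2524.2169
Stage 2 [43T→16T]: ω = 2524.2169×43/16 = 6783.8328 rpm, dir flips to +; running = +6783.8328
Stage 3 [62T→22T]: ω = 6783.8328×62/22 = 19118.0743 rpm, dir flips to −; running = −19118.0743
Stage 4 [22T→86T]: ω = 19118.0743×22/86 = 4890.6702 rpm, dir flips to +; running = +4890.6702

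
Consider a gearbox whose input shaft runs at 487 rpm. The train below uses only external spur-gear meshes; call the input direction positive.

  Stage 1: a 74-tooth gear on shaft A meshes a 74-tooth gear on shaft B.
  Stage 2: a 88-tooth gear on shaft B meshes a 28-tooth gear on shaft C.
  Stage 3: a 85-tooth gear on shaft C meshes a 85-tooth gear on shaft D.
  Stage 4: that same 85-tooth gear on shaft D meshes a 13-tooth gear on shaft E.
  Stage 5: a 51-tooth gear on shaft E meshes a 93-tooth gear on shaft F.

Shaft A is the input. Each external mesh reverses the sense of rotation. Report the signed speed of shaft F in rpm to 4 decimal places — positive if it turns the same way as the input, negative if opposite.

-5488.0291 rpm (opposite to input, |ω| = 5488.0291 rpm)

Stage 1 [74T→74T]: ω = 487.0000×74/74 = 487.0000 rpm, dir flips to −; running = −487.0000
Stage 2 [88T→28T]: ω = 487.0000×88/28 = 1530.5714 rpm, dir flips to +; running = +1530.5714
Stage 3 [85T→85T]: ω = 1530.5714×85/85 = 1530.5714 rpm, dir flips to −; running = −1530.5714
Stage 4 [85T→13T]: ω = 1530.5714×85/13 = 10007.5824 rpm, dir flips to +; running = +10007.5824
Stage 5 [51T→93T]: ω = 10007.5824×51/93 = 5488.0291 rpm, dir flips to −; running = −5488.0291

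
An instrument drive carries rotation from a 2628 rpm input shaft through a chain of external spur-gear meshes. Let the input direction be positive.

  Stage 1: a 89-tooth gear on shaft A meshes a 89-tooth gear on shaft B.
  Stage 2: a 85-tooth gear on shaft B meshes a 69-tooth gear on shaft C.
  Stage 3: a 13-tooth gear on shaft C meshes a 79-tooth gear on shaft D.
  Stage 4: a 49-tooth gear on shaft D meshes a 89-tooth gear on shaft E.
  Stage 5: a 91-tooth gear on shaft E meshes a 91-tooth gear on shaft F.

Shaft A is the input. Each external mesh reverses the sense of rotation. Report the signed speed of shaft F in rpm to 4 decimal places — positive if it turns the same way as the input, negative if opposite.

-293.3037 rpm (opposite to input, |ω| = 293.3037 rpm)

Stage 1 [89T→89T]: ω = 2628.0000×89/89 = 2628.0000 rpm, dir flips to −; running = −2628.0000
Stage 2 [85T→69T]: ω = 2628.0000×85/69 = 3237.3913 rpm, dir flips to +; running = +3237.3913
Stage 3 [13T→79T]: ω = 3237.3913×13/79 = 532.7353 rpm, dir flips to −; running = −532.7353
Stage 4 [49T→89T]: ω = 532.7353×49/89 = 293.3037 rpm, dir flips to +; running = +293.3037
Stage 5 [91T→91T]: ω = 293.3037×91/91 = 293.3037 rpm, dir flips to −; running = −293.3037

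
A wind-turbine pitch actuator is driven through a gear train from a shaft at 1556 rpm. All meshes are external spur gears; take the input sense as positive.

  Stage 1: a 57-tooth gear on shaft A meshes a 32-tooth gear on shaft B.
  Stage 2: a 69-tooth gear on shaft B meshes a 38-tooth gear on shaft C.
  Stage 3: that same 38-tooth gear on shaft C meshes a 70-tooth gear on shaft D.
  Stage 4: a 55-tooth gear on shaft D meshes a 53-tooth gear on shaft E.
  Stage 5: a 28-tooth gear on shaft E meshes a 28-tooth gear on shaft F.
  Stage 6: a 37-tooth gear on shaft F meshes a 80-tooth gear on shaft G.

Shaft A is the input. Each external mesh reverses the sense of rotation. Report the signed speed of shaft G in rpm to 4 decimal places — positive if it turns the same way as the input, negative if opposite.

Stage 1 [57T→32T]: ω = 1556.0000×57/32 = 2771.6250 rpm, dir flips to −; running = −2771.6250
Stage 2 [69T→38T]: ω = 2771.6250×69/38 = 5032.6875 rpm, dir flips to +; running = +5032.6875
Stage 3 [38T→70T]: ω = 5032.6875×38/70 = 2732.0304 rpm, dir flips to −; running = −2732.0304
Stage 4 [55T→53T]: ω = 2732.0304×55/53 = 2835.1258 rpm, dir flips to +; running = +2835.1258
Stage 5 [28T→28T]: ω = 2835.1258×28/28 = 2835.1258 rpm, dir flips to −; running = −2835.1258
Stage 6 [37T→80T]: ω = 2835.1258×37/80 = 1311.2457 rpm, dir flips to +; running = +1311.2457

+1311.2457 rpm (same as input, |ω| = 1311.2457 rpm)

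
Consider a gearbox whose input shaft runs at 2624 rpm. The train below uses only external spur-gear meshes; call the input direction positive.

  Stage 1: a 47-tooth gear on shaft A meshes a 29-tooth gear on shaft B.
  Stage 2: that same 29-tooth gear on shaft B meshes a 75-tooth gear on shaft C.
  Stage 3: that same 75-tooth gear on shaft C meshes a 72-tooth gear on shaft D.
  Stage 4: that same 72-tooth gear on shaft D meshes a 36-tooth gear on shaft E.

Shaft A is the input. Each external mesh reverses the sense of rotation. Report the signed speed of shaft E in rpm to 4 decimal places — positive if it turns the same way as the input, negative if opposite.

+3425.7778 rpm (same as input, |ω| = 3425.7778 rpm)

Stage 1 [47T→29T]: ω = 2624.0000×47/29 = 4252.6897 rpm, dir flips to −; running = −4252.6897
Stage 2 [29T→75T]: ω = 4252.6897×29/75 = 1644.3733 rpm, dir flips to +; running = +1644.3733
Stage 3 [75T→72T]: ω = 1644.3733×75/72 = 1712.8889 rpm, dir flips to −; running = −1712.8889
Stage 4 [72T→36T]: ω = 1712.8889×72/36 = 3425.7778 rpm, dir flips to +; running = +3425.7778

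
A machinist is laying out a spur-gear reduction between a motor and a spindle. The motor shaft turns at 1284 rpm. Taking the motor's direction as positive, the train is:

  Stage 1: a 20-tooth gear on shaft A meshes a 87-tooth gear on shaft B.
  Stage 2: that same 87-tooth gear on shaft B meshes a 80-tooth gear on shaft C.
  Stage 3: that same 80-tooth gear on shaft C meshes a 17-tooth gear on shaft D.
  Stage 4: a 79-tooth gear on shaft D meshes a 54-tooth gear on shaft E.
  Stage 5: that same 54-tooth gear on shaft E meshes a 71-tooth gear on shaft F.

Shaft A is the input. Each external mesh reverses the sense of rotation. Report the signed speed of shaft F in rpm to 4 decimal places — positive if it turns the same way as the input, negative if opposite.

-1680.7954 rpm (opposite to input, |ω| = 1680.7954 rpm)

Stage 1 [20T→87T]: ω = 1284.0000×20/87 = 295.1724 rpm, dir flips to −; running = −295.1724
Stage 2 [87T→80T]: ω = 295.1724×87/80 = 321.0000 rpm, dir flips to +; running = +321.0000
Stage 3 [80T→17T]: ω = 321.0000×80/17 = 1510.5882 rpm, dir flips to −; running = −1510.5882
Stage 4 [79T→54T]: ω = 1510.5882×79/54 = 2209.9346 rpm, dir flips to +; running = +2209.9346
Stage 5 [54T→71T]: ω = 2209.9346×54/71 = 1680.7954 rpm, dir flips to −; running = −1680.7954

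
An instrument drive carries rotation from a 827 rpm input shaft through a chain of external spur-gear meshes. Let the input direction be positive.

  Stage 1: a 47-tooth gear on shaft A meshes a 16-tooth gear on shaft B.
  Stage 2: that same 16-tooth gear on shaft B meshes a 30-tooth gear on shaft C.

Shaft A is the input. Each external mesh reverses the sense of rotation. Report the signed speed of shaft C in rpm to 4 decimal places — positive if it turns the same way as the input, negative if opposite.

+1295.6333 rpm (same as input, |ω| = 1295.6333 rpm)

Stage 1 [47T→16T]: ω = 827.0000×47/16 = 2429.3125 rpm, dir flips to −; running = −2429.3125
Stage 2 [16T→30T]: ω = 2429.3125×16/30 = 1295.6333 rpm, dir flips to +; running = +1295.6333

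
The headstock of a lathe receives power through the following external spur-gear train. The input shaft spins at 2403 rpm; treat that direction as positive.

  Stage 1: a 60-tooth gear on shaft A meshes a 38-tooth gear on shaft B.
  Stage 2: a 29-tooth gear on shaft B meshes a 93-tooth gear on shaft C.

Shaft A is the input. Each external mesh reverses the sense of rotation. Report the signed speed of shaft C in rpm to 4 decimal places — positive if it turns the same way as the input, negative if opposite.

+1183.1409 rpm (same as input, |ω| = 1183.1409 rpm)

Stage 1 [60T→38T]: ω = 2403.0000×60/38 = 3794.2105 rpm, dir flips to −; running = −3794.2105
Stage 2 [29T→93T]: ω = 3794.2105×29/93 = 1183.1409 rpm, dir flips to +; running = +1183.1409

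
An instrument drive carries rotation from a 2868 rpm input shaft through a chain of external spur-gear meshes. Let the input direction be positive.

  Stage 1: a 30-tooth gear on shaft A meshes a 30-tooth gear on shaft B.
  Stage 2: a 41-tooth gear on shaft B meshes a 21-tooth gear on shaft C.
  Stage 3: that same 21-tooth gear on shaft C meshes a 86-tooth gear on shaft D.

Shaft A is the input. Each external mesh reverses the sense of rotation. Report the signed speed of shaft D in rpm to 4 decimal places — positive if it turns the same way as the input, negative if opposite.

Stage 1 [30T→30T]: ω = 2868.0000×30/30 = 2868.0000 rpm, dir flips to −; running = −2868.0000
Stage 2 [41T→21T]: ω = 2868.0000×41/21 = 5599.4286 rpm, dir flips to +; running = +5599.4286
Stage 3 [21T→86T]: ω = 5599.4286×21/86 = 1367.3023 rpm, dir flips to −; running = −1367.3023

-1367.3023 rpm (opposite to input, |ω| = 1367.3023 rpm)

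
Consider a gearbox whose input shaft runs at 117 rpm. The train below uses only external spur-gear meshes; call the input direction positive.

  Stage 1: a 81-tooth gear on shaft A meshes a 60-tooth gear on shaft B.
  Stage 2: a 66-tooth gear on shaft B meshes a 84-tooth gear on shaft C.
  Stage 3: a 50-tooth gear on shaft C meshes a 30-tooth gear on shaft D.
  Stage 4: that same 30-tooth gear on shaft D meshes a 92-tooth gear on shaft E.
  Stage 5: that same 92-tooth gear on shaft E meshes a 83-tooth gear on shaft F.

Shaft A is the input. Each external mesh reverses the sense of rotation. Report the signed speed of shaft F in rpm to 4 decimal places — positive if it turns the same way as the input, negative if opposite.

Stage 1 [81T→60T]: ω = 117.0000×81/60 = 157.9500 rpm, dir flips to −; running = −157.9500
Stage 2 [66T→84T]: ω = 157.9500×66/84 = 124.1036 rpm, dir flips to +; running = +124.1036
Stage 3 [50T→30T]: ω = 124.1036×50/30 = 206.8393 rpm, dir flips to −; running = −206.8393
Stage 4 [30T→92T]: ω = 206.8393×30/92 = 67.4476 rpm, dir flips to +; running = +67.4476
Stage 5 [92T→83T]: ω = 67.4476×92/83 = 74.7612 rpm, dir flips to −; running = −74.7612

-74.7612 rpm (opposite to input, |ω| = 74.7612 rpm)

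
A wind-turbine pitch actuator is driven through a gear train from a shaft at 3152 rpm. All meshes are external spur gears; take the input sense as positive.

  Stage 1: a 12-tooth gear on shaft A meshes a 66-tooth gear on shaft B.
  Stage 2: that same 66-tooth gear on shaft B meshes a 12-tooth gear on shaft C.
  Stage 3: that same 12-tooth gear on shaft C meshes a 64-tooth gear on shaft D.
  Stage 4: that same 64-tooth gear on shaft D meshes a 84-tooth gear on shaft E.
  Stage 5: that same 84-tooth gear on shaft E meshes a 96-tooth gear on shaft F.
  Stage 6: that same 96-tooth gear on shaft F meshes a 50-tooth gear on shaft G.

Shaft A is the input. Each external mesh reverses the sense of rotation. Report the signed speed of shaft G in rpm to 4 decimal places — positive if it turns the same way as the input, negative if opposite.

+756.4800 rpm (same as input, |ω| = 756.4800 rpm)

Stage 1 [12T→66T]: ω = 3152.0000×12/66 = 573.0909 rpm, dir flips to −; running = −573.0909
Stage 2 [66T→12T]: ω = 573.0909×66/12 = 3152.0000 rpm, dir flips to +; running = +3152.0000
Stage 3 [12T→64T]: ω = 3152.0000×12/64 = 591.0000 rpm, dir flips to −; running = −591.0000
Stage 4 [64T→84T]: ω = 591.0000×64/84 = 450.2857 rpm, dir flips to +; running = +450.2857
Stage 5 [84T→96T]: ω = 450.2857×84/96 = 394.0000 rpm, dir flips to −; running = −394.0000
Stage 6 [96T→50T]: ω = 394.0000×96/50 = 756.4800 rpm, dir flips to +; running = +756.4800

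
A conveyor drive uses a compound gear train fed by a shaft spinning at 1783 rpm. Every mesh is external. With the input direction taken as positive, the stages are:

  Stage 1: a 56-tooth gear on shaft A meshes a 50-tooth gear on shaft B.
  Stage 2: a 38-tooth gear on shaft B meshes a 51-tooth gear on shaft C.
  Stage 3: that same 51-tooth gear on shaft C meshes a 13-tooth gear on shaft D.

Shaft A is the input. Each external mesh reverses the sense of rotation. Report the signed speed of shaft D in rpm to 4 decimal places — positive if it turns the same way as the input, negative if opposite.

-5837.2677 rpm (opposite to input, |ω| = 5837.2677 rpm)

Stage 1 [56T→50T]: ω = 1783.0000×56/50 = 1996.9600 rpm, dir flips to −; running = −1996.9600
Stage 2 [38T→51T]: ω = 1996.9600×38/51 = 1487.9310 rpm, dir flips to +; running = +1487.9310
Stage 3 [51T→13T]: ω = 1487.9310×51/13 = 5837.2677 rpm, dir flips to −; running = −5837.2677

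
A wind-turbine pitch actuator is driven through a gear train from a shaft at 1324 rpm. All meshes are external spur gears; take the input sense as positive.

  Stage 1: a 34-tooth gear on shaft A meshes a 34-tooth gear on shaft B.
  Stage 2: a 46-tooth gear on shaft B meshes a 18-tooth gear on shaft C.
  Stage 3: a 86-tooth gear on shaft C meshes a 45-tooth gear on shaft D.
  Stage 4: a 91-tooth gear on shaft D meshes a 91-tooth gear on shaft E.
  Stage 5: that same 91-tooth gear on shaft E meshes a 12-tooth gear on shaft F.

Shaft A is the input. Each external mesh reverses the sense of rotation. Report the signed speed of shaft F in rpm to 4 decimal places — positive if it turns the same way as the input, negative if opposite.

Stage 1 [34T→34T]: ω = 1324.0000×34/34 = 1324.0000 rpm, dir flips to −; running = −1324.0000
Stage 2 [46T→18T]: ω = 1324.0000×46/18 = 3383.5556 rpm, dir flips to +; running = +3383.5556
Stage 3 [86T→45T]: ω = 3383.5556×86/45 = 6466.3506 rpm, dir flips to −; running = −6466.3506
Stage 4 [91T→91T]: ω = 6466.3506×91/91 = 6466.3506 rpm, dir flips to +; running = +6466.3506
Stage 5 [91T→12T]: ω = 6466.3506×91/12 = 49036.4922 rpm, dir flips to −; running = −49036.4922

-49036.4922 rpm (opposite to input, |ω| = 49036.4922 rpm)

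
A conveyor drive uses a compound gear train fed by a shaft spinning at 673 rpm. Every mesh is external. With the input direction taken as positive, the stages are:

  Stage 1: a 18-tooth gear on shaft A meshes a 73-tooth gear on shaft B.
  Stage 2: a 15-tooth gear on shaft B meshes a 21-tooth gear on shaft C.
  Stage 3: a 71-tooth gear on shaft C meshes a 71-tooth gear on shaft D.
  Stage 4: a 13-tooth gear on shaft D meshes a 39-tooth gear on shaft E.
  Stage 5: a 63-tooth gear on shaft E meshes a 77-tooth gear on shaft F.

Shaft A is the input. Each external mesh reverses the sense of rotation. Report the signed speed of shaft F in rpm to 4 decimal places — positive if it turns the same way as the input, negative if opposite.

Stage 1 [18T→73T]: ω = 673.0000×18/73 = 165.9452 rpm, dir flips to −; running = −165.9452
Stage 2 [15T→21T]: ω = 165.9452×15/21 = 118.5323 rpm, dir flips to +; running = +118.5323
Stage 3 [71T→71T]: ω = 118.5323×71/71 = 118.5323 rpm, dir flips to −; running = −118.5323
Stage 4 [13T→39T]: ω = 118.5323×13/39 = 39.5108 rpm, dir flips to +; running = +39.5108
Stage 5 [63T→77T]: ω = 39.5108×63/77 = 32.3270 rpm, dir flips to −; running = −32.3270

-32.3270 rpm (opposite to input, |ω| = 32.3270 rpm)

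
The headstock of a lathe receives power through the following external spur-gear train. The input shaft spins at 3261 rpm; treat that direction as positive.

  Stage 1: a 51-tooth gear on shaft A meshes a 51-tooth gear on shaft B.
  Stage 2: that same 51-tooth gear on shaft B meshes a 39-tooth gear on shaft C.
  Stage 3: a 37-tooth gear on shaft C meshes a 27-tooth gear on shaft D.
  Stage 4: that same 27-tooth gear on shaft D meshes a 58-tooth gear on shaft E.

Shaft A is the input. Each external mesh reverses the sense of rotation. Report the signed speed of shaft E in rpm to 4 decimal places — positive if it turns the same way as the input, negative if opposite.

Stage 1 [51T→51T]: ω = 3261.0000×51/51 = 3261.0000 rpm, dir flips to −; running = −3261.0000
Stage 2 [51T→39T]: ω = 3261.0000×51/39 = 4264.3846 rpm, dir flips to +; running = +4264.3846
Stage 3 [37T→27T]: ω = 4264.3846×37/27 = 5843.7863 rpm, dir flips to −; running = −5843.7863
Stage 4 [27T→58T]: ω = 5843.7863×27/58 = 2720.3833 rpm, dir flips to +; running = +2720.3833

+2720.3833 rpm (same as input, |ω| = 2720.3833 rpm)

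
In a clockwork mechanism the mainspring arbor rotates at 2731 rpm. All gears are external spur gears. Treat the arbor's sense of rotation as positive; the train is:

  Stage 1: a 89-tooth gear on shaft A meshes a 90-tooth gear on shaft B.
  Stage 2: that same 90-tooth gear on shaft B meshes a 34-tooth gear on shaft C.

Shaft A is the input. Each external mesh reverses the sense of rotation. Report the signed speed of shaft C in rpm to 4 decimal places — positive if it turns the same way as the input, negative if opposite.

Stage 1 [89T→90T]: ω = 2731.0000×89/90 = 2700.6556 rpm, dir flips to −; running = −2700.6556
Stage 2 [90T→34T]: ω = 2700.6556×90/34 = 7148.7941 rpm, dir flips to +; running = +7148.7941

+7148.7941 rpm (same as input, |ω| = 7148.7941 rpm)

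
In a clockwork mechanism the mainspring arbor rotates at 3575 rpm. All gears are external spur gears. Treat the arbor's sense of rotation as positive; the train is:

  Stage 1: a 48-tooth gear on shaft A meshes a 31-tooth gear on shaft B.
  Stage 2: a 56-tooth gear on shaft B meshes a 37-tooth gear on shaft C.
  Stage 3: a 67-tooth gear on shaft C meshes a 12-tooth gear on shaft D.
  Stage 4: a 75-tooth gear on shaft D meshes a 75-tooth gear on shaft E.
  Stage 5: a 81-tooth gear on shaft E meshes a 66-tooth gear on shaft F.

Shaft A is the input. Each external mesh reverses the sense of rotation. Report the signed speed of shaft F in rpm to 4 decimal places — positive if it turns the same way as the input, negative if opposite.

-57408.5440 rpm (opposite to input, |ω| = 57408.5440 rpm)

Stage 1 [48T→31T]: ω = 3575.0000×48/31 = 5535.4839 rpm, dir flips to −; running = −5535.4839
Stage 2 [56T→37T]: ω = 5535.4839×56/37 = 8378.0296 rpm, dir flips to +; running = +8378.0296
Stage 3 [67T→12T]: ω = 8378.0296×67/12 = 46777.3322 rpm, dir flips to −; running = −46777.3322
Stage 4 [75T→75T]: ω = 46777.3322×75/75 = 46777.3322 rpm, dir flips to +; running = +46777.3322
Stage 5 [81T→66T]: ω = 46777.3322×81/66 = 57408.5440 rpm, dir flips to −; running = −57408.5440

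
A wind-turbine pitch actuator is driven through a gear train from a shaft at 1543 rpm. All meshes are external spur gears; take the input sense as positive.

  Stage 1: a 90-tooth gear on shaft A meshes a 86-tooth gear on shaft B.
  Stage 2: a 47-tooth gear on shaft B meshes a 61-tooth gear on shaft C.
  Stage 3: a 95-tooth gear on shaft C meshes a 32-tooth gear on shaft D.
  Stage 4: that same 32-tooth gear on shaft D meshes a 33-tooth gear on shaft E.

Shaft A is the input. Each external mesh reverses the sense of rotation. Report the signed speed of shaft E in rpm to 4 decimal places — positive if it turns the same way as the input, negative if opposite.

+3581.6873 rpm (same as input, |ω| = 3581.6873 rpm)

Stage 1 [90T→86T]: ω = 1543.0000×90/86 = 1614.7674 rpm, dir flips to −; running = −1614.7674
Stage 2 [47T→61T]: ω = 1614.7674×47/61 = 1244.1651 rpm, dir flips to +; running = +1244.1651
Stage 3 [95T→32T]: ω = 1244.1651×95/32 = 3693.6151 rpm, dir flips to −; running = −3693.6151
Stage 4 [32T→33T]: ω = 3693.6151×32/33 = 3581.6873 rpm, dir flips to +; running = +3581.6873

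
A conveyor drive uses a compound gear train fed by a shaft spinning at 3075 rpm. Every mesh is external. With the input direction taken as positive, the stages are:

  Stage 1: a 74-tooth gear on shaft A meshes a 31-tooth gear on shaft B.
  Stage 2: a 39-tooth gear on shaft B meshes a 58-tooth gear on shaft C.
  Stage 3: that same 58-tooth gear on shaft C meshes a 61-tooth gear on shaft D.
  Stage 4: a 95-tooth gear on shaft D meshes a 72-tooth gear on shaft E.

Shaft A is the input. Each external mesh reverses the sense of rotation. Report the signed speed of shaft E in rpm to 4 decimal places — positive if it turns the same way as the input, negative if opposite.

+6192.1437 rpm (same as input, |ω| = 6192.1437 rpm)

Stage 1 [74T→31T]: ω = 3075.0000×74/31 = 7340.3226 rpm, dir flips to −; running = −7340.3226
Stage 2 [39T→58T]: ω = 7340.3226×39/58 = 4935.7341 rpm, dir flips to +; running = +4935.7341
Stage 3 [58T→61T]: ω = 4935.7341×58/61 = 4692.9931 rpm, dir flips to −; running = −4692.9931
Stage 4 [95T→72T]: ω = 4692.9931×95/72 = 6192.1437 rpm, dir flips to +; running = +6192.1437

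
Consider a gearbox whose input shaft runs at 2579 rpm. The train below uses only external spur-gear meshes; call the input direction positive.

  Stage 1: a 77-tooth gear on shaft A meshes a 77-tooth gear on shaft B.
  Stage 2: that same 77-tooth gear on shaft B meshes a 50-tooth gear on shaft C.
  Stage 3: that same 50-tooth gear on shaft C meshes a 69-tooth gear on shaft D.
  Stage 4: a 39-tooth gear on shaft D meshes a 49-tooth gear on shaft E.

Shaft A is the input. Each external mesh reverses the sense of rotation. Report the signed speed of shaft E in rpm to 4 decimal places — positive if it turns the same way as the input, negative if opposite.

Stage 1 [77T→77T]: ω = 2579.0000×77/77 = 2579.0000 rpm, dir flips to −; running = −2579.0000
Stage 2 [77T→50T]: ω = 2579.0000×77/50 = 3971.6600 rpm, dir flips to +; running = +3971.6600
Stage 3 [50T→69T]: ω = 3971.6600×50/69 = 2878.0145 rpm, dir flips to −; running = −2878.0145
Stage 4 [39T→49T]: ω = 2878.0145×39/49 = 2290.6646 rpm, dir flips to +; running = +2290.6646

+2290.6646 rpm (same as input, |ω| = 2290.6646 rpm)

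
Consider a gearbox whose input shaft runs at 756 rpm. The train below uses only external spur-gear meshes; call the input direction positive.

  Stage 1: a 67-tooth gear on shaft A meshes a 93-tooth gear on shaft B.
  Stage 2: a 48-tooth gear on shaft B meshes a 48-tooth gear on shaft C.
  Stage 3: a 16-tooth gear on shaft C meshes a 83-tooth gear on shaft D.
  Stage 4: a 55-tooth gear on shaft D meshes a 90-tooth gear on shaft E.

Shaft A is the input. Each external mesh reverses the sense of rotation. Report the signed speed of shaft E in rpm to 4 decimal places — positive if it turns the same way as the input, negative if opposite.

+64.1617 rpm (same as input, |ω| = 64.1617 rpm)

Stage 1 [67T→93T]: ω = 756.0000×67/93 = 544.6452 rpm, dir flips to −; running = −544.6452
Stage 2 [48T→48T]: ω = 544.6452×48/48 = 544.6452 rpm, dir flips to +; running = +544.6452
Stage 3 [16T→83T]: ω = 544.6452×16/83 = 104.9918 rpm, dir flips to −; running = −104.9918
Stage 4 [55T→90T]: ω = 104.9918×55/90 = 64.1617 rpm, dir flips to +; running = +64.1617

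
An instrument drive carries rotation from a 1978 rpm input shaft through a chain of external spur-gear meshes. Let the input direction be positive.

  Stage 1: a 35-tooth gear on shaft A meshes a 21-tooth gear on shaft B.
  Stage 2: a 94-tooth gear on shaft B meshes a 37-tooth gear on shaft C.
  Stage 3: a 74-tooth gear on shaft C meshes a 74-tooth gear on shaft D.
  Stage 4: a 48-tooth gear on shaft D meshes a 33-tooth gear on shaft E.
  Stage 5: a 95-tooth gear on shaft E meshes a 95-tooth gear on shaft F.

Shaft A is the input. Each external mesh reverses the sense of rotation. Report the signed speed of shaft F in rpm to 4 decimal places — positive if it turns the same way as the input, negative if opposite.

-12182.2768 rpm (opposite to input, |ω| = 12182.2768 rpm)

Stage 1 [35T→21T]: ω = 1978.0000×35/21 = 3296.6667 rpm, dir flips to −; running = −3296.6667
Stage 2 [94T→37T]: ω = 3296.6667×94/37 = 8375.3153 rpm, dir flips to +; running = +8375.3153
Stage 3 [74T→74T]: ω = 8375.3153×74/74 = 8375.3153 rpm, dir flips to −; running = −8375.3153
Stage 4 [48T→33T]: ω = 8375.3153×48/33 = 12182.2768 rpm, dir flips to +; running = +12182.2768
Stage 5 [95T→95T]: ω = 12182.2768×95/95 = 12182.2768 rpm, dir flips to −; running = −12182.2768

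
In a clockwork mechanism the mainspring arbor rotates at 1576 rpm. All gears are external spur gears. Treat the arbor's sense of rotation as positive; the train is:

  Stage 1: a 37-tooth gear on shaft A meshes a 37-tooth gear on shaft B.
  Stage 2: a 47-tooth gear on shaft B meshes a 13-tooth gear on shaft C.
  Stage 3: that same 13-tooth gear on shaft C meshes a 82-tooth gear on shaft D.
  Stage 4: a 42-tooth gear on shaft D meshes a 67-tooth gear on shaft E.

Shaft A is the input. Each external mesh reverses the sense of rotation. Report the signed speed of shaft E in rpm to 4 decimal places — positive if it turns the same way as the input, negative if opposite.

+566.2585 rpm (same as input, |ω| = 566.2585 rpm)

Stage 1 [37T→37T]: ω = 1576.0000×37/37 = 1576.0000 rpm, dir flips to −; running = −1576.0000
Stage 2 [47T→13T]: ω = 1576.0000×47/13 = 5697.8462 rpm, dir flips to +; running = +5697.8462
Stage 3 [13T→82T]: ω = 5697.8462×13/82 = 903.3171 rpm, dir flips to −; running = −903.3171
Stage 4 [42T→67T]: ω = 903.3171×42/67 = 566.2585 rpm, dir flips to +; running = +566.2585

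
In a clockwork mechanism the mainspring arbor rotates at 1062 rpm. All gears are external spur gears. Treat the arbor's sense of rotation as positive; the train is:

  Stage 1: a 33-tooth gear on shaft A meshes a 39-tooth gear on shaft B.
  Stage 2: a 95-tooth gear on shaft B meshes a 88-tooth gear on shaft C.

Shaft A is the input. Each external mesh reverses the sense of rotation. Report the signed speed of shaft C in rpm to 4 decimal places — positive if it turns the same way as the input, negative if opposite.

+970.0962 rpm (same as input, |ω| = 970.0962 rpm)

Stage 1 [33T→39T]: ω = 1062.0000×33/39 = 898.6154 rpm, dir flips to −; running = −898.6154
Stage 2 [95T→88T]: ω = 898.6154×95/88 = 970.0962 rpm, dir flips to +; running = +970.0962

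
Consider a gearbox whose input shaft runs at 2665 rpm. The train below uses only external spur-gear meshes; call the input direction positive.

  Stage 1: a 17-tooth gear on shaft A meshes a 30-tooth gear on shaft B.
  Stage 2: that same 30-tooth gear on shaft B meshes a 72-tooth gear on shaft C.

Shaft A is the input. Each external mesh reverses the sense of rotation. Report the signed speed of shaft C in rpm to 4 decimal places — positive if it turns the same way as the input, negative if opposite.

Stage 1 [17T→30T]: ω = 2665.0000×17/30 = 1510.1667 rpm, dir flips to −; running = −1510.1667
Stage 2 [30T→72T]: ω = 1510.1667×30/72 = 629.2361 rpm, dir flips to +; running = +629.2361

+629.2361 rpm (same as input, |ω| = 629.2361 rpm)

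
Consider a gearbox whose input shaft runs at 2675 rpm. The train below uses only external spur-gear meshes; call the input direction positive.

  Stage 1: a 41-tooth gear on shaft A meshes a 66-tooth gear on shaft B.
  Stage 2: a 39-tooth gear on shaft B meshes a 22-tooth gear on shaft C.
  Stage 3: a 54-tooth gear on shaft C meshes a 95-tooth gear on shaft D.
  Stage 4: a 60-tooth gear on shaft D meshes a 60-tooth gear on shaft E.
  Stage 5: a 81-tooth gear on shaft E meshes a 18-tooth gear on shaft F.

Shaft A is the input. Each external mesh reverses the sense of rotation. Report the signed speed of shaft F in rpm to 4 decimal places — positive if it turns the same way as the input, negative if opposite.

-7535.0875 rpm (opposite to input, |ω| = 7535.0875 rpm)

Stage 1 [41T→66T]: ω = 2675.0000×41/66 = 1661.7424 rpm, dir flips to −; running = −1661.7424
Stage 2 [39T→22T]: ω = 1661.7424×39/22 = 2945.8161 rpm, dir flips to +; running = +2945.8161
Stage 3 [54T→95T]: ω = 2945.8161×54/95 = 1674.4639 rpm, dir flips to −; running = −1674.4639
Stage 4 [60T→60T]: ω = 1674.4639×60/60 = 1674.4639 rpm, dir flips to +; running = +1674.4639
Stage 5 [81T→18T]: ω = 1674.4639×81/18 = 7535.0875 rpm, dir flips to −; running = −7535.0875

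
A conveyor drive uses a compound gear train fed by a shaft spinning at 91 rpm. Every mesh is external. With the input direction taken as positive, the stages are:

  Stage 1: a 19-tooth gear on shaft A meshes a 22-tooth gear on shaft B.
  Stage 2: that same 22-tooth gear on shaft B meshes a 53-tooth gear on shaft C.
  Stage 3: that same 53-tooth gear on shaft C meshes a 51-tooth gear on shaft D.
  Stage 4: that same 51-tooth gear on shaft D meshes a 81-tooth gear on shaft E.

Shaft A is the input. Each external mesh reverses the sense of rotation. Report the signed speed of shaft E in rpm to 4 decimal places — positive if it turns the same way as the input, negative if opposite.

+21.3457 rpm (same as input, |ω| = 21.3457 rpm)

Stage 1 [19T→22T]: ω = 91.0000×19/22 = 78.5909 rpm, dir flips to −; running = −78.5909
Stage 2 [22T→53T]: ω = 78.5909×22/53 = 32.6226 rpm, dir flips to +; running = +32.6226
Stage 3 [53T→51T]: ω = 32.6226×53/51 = 33.9020 rpm, dir flips to −; running = −33.9020
Stage 4 [51T→81T]: ω = 33.9020×51/81 = 21.3457 rpm, dir flips to +; running = +21.3457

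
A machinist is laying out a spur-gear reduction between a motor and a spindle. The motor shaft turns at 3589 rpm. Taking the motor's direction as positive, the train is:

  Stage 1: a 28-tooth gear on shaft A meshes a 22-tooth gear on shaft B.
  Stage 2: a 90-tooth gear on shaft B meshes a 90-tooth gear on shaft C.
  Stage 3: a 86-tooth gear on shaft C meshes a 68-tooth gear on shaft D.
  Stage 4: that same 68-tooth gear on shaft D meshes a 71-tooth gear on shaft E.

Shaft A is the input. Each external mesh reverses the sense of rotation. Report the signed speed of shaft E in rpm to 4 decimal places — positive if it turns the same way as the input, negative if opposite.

Stage 1 [28T→22T]: ω = 3589.0000×28/22 = 4567.8182 rpm, dir flips to −; running = −4567.8182
Stage 2 [90T→90T]: ω = 4567.8182×90/90 = 4567.8182 rpm, dir flips to +; running = +4567.8182
Stage 3 [86T→68T]: ω = 4567.8182×86/68 = 5776.9465 rpm, dir flips to −; running = −5776.9465
Stage 4 [68T→71T]: ω = 5776.9465×68/71 = 5532.8502 rpm, dir flips to +; running = +5532.8502

+5532.8502 rpm (same as input, |ω| = 5532.8502 rpm)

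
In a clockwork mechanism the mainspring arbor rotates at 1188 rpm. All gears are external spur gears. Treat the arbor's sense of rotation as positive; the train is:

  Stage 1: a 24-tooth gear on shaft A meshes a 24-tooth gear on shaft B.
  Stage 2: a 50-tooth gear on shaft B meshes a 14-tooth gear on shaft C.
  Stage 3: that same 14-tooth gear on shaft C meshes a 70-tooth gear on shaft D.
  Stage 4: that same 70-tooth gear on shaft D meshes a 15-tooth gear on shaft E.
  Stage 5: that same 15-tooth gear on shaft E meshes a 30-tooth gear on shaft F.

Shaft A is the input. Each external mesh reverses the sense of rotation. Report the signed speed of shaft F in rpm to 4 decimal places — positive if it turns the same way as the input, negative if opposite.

-1980.0000 rpm (opposite to input, |ω| = 1980.0000 rpm)

Stage 1 [24T→24T]: ω = 1188.0000×24/24 = 1188.0000 rpm, dir flips to −; running = −1188.0000
Stage 2 [50T→14T]: ω = 1188.0000×50/14 = 4242.8571 rpm, dir flips to +; running = +4242.8571
Stage 3 [14T→70T]: ω = 4242.8571×14/70 = 848.5714 rpm, dir flips to −; running = −848.5714
Stage 4 [70T→15T]: ω = 848.5714×70/15 = 3960.0000 rpm, dir flips to +; running = +3960.0000
Stage 5 [15T→30T]: ω = 3960.0000×15/30 = 1980.0000 rpm, dir flips to −; running = −1980.0000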